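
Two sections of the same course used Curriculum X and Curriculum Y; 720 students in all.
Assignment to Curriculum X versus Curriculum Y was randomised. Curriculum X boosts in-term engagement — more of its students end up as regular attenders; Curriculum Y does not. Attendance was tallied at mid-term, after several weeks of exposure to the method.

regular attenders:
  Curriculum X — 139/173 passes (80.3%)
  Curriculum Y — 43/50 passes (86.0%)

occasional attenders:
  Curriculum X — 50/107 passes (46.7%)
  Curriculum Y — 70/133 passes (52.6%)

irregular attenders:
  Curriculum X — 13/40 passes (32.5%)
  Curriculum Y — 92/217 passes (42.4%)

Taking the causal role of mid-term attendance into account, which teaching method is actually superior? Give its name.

Curriculum X

Mid-term attendance is recorded after the teaching method and is itself shifted by it — it sits on the causal path from teaching method to outcome. Conditioning on a mediator would strip out part of the effect we want; the pooled comparison gives the total causal effect.
Pooled: Curriculum X 63.1% vs Curriculum Y 51.2%; Curriculum X is higher overall.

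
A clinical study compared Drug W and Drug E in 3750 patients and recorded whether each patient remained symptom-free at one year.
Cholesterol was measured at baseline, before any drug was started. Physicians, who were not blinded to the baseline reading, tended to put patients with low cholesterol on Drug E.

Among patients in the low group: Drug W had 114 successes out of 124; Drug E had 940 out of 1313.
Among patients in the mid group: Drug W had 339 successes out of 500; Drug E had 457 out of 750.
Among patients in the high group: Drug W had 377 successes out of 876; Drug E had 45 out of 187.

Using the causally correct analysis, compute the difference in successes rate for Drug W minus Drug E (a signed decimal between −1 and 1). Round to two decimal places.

+0.15

The stratified and pooled comparisons disagree (Drug W wins within each cholesterol; Drug E wins overall), so the answer turns on the causal role of cholesterol.
Nothing the drug does changes cholesterol; the imbalance is an allocation artefact. With cholesterol also predicting the outcome, the pooled figure is confounded, and the within-stratum comparison is the causal one.
Adjusting over the population distribution of cholesterol: 0.383·(0.919−0.716) + 0.333·(0.678−0.609) + 0.283·(0.430−0.241) = +0.155.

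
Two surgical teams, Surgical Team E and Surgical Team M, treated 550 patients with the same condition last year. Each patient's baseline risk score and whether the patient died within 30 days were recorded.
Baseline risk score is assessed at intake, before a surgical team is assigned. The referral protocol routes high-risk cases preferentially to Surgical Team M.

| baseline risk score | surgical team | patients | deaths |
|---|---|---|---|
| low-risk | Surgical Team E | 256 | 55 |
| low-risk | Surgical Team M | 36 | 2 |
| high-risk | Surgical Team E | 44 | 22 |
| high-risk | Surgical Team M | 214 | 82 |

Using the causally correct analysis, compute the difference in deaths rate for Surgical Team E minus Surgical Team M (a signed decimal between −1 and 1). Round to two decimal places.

+0.14

The imbalance in baseline risk score arose from how patients were allocated, not from anything the surgical team did; and baseline risk score independently affects the outcome. The pooled gap is confounded — condition on baseline risk score.
Adjusting over the population distribution of baseline risk score: 0.531·(0.215−0.056) + 0.469·(0.500−0.383) = +0.139.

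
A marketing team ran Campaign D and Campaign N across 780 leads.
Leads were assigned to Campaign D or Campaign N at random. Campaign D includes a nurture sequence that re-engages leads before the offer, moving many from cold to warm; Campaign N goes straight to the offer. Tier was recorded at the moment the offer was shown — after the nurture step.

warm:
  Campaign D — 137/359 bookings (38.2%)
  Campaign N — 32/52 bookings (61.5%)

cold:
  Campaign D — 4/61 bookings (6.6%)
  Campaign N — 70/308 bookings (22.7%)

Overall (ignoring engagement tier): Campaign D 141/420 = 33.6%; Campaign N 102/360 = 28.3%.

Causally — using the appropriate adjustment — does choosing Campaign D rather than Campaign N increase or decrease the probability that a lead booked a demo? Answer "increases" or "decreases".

increases

Campaign N is higher inside every engagement tier stratum but Campaign D is higher in aggregate. Whether to stratify depends on how engagement tier relates to the campaign.
Engagement tier is recorded after the campaign and is itself shifted by it — it sits on the causal path from campaign to outcome. Conditioning on a mediator would strip out part of the effect we want; the pooled comparison gives the total causal effect.
Pooled: Campaign D 33.6% vs Campaign N 28.3%; Campaign D is higher overall.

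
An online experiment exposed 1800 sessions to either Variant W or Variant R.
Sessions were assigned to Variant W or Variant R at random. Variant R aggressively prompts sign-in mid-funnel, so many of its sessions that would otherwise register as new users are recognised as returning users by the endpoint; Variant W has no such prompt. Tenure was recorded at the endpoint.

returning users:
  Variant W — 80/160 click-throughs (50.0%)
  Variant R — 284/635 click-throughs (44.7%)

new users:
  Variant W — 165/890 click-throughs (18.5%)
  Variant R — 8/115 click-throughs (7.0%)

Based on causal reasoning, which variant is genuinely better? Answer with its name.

Variant R

Variant W is higher inside every user tenure stratum but Variant R is higher in aggregate. Whether to stratify depends on how user tenure relates to the variant.
Stratifying would compare variants among sessions the variants themselves sorted into user tenure groups — a form of selection on an intermediate. The unconditioned pooled rates give the total causal effect.
Pooled: Variant W 23.3% vs Variant R 38.9%; Variant R is higher overall.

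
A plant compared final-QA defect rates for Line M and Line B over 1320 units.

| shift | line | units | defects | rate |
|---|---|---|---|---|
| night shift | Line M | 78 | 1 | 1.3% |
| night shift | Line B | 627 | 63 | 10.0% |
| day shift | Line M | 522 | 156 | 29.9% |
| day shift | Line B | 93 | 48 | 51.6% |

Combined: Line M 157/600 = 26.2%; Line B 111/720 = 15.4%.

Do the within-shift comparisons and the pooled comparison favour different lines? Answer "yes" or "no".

Within each shift level (night shift 1.3% vs 10.0%; day shift 29.9% vs 51.6%), Line M has the lower rate every time. Pooled: 26.2% vs 15.4% — Line B has the lower rate overall. The two comparisons disagree.

yes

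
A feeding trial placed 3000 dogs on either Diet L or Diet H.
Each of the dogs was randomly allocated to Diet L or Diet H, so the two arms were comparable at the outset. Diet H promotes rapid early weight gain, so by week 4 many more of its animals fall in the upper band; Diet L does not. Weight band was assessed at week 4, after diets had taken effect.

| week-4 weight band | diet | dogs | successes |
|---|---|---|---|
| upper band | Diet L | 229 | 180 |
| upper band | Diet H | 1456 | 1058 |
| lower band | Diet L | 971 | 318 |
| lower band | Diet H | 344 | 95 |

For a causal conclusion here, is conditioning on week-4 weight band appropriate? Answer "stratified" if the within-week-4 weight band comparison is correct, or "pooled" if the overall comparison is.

Week-4 weight band lies on the pathway diet → week-4 weight band → outcome, so adjusting for it blocks the indirect effect. For the total causal effect of diet, use the unadjusted pooled rates.
Pooled: Diet L 41.5% vs Diet H 64.1%; Diet H is higher overall.

pooled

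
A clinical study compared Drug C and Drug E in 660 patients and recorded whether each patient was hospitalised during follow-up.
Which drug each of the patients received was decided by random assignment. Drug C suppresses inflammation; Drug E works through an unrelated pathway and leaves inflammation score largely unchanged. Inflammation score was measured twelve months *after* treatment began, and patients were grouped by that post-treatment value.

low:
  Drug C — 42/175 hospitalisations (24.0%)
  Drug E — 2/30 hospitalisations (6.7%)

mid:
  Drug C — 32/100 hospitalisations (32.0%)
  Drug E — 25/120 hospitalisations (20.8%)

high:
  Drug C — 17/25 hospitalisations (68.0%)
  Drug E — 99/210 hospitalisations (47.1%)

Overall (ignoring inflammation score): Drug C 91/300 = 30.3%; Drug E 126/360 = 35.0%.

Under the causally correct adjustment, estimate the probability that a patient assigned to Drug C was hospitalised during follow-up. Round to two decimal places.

0.30

Within every inflammation score level Drug E has the lower rate, yet pooled Drug C does — Simpson's reversal.
Because the drug influences inflammation score, inflammation score is a post-treatment mediator, not a confounder. Stratifying on it would bias the estimate; the causal effect is the crude pooled difference.
So P(outcome | do(Drug C)) is just the pooled rate for Drug C: 91/300 = 0.303.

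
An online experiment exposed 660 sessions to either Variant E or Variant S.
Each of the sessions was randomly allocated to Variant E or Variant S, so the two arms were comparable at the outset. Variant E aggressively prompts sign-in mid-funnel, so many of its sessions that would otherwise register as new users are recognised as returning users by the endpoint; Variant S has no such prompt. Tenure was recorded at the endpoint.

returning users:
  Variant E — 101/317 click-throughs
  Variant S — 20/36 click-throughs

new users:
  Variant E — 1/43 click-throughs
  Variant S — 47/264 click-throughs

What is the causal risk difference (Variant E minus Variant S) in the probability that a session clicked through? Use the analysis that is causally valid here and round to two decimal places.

+0.06

User tenure lies on the pathway variant → user tenure → outcome, so adjusting for it blocks the indirect effect. For the total causal effect of variant, use the unadjusted pooled rates.
The causal difference is the pooled difference: 0.283 − 0.223 = +0.060.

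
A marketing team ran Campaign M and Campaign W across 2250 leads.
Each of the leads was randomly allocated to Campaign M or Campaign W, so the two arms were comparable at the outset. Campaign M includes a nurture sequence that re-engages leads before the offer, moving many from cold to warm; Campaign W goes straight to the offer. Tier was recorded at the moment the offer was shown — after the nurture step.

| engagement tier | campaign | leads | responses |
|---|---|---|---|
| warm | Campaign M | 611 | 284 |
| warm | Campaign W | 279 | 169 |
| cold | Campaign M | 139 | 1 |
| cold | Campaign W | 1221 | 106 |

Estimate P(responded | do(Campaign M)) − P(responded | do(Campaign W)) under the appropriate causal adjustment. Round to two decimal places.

+0.20

The engagement tier-specific comparison favours Campaign W throughout, but the pooled figures favour Campaign M. The question is whether to condition on engagement tier.
The distribution of engagement tier is itself part of what the campaign does — it is an intermediate outcome. Holding it fixed would remove that part of the effect; the total effect is the pooled difference.
The causal difference is the pooled difference: 0.380 − 0.183 = +0.197.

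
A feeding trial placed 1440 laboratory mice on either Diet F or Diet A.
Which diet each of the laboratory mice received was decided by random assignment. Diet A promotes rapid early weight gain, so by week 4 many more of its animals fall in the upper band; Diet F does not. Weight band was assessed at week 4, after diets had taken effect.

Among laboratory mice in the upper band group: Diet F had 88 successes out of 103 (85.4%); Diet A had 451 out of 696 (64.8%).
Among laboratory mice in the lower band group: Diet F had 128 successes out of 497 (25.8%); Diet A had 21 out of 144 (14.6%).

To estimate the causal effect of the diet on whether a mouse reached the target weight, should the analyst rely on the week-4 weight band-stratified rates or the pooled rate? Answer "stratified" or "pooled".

pooled

The week-4 weight band-specific comparison favours Diet F throughout, but the pooled figures favour Diet A. The question is whether to condition on week-4 weight band.
Week-4 weight band here is a post-treatment variable shaped by the diet; conditioning on it would introduce bias rather than remove it. The overall comparison is the causal one.
Pooled: Diet F 36.0% vs Diet A 56.2%; Diet A is higher overall.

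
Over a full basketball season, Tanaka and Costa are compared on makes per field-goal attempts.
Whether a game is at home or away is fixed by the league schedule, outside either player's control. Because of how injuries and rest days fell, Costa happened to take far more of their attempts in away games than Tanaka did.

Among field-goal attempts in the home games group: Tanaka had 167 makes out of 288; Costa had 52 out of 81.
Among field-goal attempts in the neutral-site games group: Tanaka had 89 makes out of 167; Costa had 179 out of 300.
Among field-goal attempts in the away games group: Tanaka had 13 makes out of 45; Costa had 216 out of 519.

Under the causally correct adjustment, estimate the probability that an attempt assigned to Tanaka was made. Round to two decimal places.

The game venue-specific comparison favours Costa throughout, but the pooled figures favour Tanaka. The question is whether to condition on game venue.
Since game venue is a pre-existing factor (not a product of the player) and it affects the outcome on its own, it is a confounder. The stratified rates, not the pooled rate, identify the causal effect.
Standardising Tanaka to the population game venue mix: 0.264·167/288 + 0.334·89/167 + 0.403·13/45 = 0.447.

0.45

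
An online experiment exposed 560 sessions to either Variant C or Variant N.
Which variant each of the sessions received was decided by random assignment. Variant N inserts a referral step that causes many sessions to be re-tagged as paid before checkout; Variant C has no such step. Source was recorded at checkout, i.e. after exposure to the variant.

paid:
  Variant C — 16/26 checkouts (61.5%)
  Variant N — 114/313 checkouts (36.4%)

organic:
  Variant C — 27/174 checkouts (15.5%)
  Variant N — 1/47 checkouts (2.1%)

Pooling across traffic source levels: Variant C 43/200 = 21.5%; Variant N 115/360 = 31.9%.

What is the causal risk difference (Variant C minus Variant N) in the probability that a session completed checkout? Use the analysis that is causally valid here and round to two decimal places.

-0.10

Traffic source is recorded after the variant and is itself shifted by it — it sits on the causal path from variant to outcome. Conditioning on a mediator would strip out part of the effect we want; the pooled comparison gives the total causal effect.
The causal difference is the pooled difference: 0.215 − 0.319 = -0.104.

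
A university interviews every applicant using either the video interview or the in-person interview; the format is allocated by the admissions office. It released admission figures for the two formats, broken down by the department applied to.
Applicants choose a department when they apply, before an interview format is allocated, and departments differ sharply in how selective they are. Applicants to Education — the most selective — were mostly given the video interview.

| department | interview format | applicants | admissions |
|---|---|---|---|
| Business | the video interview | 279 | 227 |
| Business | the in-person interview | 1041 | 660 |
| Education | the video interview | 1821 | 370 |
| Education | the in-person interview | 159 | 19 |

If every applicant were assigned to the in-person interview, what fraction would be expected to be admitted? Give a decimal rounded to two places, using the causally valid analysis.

Within every department level the video interview has the higher rate, yet pooled the in-person interview does — Simpson's reversal.
Nothing the interview format does changes department; the imbalance is an allocation artefact. With department also predicting the outcome, the pooled figure is confounded, and the within-stratum comparison is the causal one.
Standardising the in-person interview to the population department mix: 0.400·660/1041 + 0.600·19/159 = 0.325.

0.33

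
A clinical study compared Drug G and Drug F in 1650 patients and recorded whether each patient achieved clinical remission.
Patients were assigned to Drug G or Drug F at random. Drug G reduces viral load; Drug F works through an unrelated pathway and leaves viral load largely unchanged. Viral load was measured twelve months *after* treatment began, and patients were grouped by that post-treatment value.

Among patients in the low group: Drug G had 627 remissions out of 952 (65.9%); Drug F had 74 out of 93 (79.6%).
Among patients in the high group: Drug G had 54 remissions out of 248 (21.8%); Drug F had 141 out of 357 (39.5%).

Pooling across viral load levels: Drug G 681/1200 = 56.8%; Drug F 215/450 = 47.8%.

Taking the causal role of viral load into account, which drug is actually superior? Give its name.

Drug G

The viral load-specific comparison favours Drug F throughout, but the pooled figures favour Drug G. The question is whether to condition on viral load.
The distribution of viral load is itself part of what the drug does — it is an intermediate outcome. Holding it fixed would remove that part of the effect; the total effect is the pooled difference.
Pooled: Drug G 56.8% vs Drug F 47.8%; Drug G is higher overall.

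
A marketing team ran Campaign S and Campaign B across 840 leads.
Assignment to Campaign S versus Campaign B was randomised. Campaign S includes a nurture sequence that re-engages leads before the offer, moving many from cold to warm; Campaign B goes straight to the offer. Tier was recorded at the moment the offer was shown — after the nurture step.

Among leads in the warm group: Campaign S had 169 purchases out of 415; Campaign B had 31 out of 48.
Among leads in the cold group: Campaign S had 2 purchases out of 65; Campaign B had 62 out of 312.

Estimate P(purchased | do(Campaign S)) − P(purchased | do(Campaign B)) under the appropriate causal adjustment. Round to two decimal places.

+0.10

The engagement tier-specific comparison favours Campaign B throughout, but the pooled figures favour Campaign S. The question is whether to condition on engagement tier.
Engagement tier here is a post-treatment variable shaped by the campaign; conditioning on it would introduce bias rather than remove it. The overall comparison is the causal one.
The causal difference is the pooled difference: 0.356 − 0.258 = +0.098.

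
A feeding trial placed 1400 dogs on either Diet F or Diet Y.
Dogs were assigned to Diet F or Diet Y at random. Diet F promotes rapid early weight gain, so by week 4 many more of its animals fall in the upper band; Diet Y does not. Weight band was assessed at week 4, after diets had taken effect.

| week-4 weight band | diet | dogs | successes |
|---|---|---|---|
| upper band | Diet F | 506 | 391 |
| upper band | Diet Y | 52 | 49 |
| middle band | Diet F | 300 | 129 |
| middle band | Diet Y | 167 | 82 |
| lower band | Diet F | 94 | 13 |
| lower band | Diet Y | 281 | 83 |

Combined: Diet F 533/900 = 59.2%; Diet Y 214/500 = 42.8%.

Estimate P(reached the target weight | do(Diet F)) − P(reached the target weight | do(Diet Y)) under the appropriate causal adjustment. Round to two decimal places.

+0.16

The week-4 weight band-specific comparison favours Diet Y throughout, but the pooled figures favour Diet F. The question is whether to condition on week-4 weight band.
Stratifying would compare diets among dogs the diets themselves sorted into week-4 weight band groups — a form of selection on an intermediate. The unconditioned pooled rates give the total causal effect.
The causal difference is the pooled difference: 0.592 − 0.428 = +0.164.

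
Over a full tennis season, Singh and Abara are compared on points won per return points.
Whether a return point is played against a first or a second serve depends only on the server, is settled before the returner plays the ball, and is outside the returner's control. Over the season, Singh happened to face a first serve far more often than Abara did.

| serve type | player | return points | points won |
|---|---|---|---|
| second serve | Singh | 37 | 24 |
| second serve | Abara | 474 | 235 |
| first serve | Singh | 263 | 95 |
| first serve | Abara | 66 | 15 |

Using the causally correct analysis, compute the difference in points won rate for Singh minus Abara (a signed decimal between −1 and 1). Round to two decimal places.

+0.15

Nothing the player does changes serve type; the imbalance is an allocation artefact. With serve type also predicting the outcome, the pooled figure is confounded, and the within-stratum comparison is the causal one.
Adjusting over the population distribution of serve type: 0.608·(0.649−0.496) + 0.392·(0.361−0.227) = +0.145.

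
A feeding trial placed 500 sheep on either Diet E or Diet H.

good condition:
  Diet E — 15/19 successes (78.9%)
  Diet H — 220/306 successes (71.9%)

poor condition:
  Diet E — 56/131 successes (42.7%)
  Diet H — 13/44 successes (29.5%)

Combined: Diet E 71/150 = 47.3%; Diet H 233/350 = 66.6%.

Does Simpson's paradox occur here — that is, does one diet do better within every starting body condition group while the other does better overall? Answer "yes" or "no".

Within each starting body condition level (good condition 78.9% vs 71.9%; poor condition 42.7% vs 29.5%), Diet E has the higher rate every time. Pooled: 47.3% vs 66.6% — Diet H has the higher rate overall. The two comparisons disagree.

yes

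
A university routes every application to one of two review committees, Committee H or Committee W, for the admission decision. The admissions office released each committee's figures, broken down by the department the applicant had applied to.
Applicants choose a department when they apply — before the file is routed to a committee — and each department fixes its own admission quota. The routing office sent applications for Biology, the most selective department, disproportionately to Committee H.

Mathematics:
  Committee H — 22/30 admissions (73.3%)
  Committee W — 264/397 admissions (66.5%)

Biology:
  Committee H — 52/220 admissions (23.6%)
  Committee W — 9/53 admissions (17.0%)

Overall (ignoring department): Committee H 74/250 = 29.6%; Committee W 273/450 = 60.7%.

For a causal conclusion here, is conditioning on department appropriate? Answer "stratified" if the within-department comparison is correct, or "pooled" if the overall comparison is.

Within every department level Committee H has the higher rate, yet pooled Committee W does — Simpson's reversal.
Department differs across review committees for reasons unrelated to any effect of the review committee itself, and it separately predicts the outcome — a classic confounder. We must compare within department levels.
Within each level — Mathematics: 73.3% vs 66.5%; Biology: 23.6% vs 17.0% — Committee H is higher every time.

stratified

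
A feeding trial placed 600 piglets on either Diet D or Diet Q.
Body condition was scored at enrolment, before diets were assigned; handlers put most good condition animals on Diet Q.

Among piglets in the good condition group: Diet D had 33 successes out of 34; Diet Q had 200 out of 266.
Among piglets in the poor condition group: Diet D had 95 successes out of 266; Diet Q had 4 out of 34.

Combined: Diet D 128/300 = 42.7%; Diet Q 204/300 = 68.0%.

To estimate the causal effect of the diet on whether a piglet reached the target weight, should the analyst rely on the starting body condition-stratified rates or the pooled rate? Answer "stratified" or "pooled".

stratified

Diet D is higher inside every starting body condition stratum but Diet Q is higher in aggregate. Whether to stratify depends on how starting body condition relates to the diet.
The imbalance in starting body condition arose from how piglets were allocated, not from anything the diet did; and starting body condition independently affects the outcome. The pooled gap is confounded — condition on starting body condition.
Within each level — good condition: 97.1% vs 75.2%; poor condition: 35.7% vs 11.8% — Diet D is higher every time.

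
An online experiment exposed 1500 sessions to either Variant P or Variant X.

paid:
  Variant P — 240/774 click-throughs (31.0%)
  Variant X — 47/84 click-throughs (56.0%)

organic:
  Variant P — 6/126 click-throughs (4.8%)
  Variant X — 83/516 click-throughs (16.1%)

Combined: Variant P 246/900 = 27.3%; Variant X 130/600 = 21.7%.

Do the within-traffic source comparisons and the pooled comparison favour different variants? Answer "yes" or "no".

Within each traffic source level (paid 31.0% vs 56.0%; organic 4.8% vs 16.1%), Variant X has the higher rate every time. Pooled: 27.3% vs 21.7% — Variant P has the higher rate overall. The two comparisons disagree.

yes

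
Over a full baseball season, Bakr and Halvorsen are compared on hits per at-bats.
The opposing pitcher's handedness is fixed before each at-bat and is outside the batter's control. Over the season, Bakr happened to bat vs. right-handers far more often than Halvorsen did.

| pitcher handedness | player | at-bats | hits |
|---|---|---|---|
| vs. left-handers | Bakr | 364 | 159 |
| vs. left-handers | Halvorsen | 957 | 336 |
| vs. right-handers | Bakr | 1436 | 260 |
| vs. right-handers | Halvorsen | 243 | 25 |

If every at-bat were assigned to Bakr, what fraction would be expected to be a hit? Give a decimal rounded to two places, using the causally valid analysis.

0.29

The imbalance in pitcher handedness arose from how at-bats were allocated, not from anything the player did; and pitcher handedness independently affects the outcome. The pooled gap is confounded — condition on pitcher handedness.
Standardising Bakr to the population pitcher handedness mix: 0.440·159/364 + 0.560·260/1436 = 0.294.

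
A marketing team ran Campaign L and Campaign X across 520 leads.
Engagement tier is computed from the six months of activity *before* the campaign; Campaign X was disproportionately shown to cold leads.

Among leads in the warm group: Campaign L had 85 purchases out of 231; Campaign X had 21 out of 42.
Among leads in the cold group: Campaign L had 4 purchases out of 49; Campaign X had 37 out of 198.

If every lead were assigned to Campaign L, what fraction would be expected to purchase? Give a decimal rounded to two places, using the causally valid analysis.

Since engagement tier is a pre-existing factor (not a product of the campaign) and it affects the outcome on its own, it is a confounder. The stratified rates, not the pooled rate, identify the causal effect.
Standardising Campaign L to the population engagement tier mix: 0.525·85/231 + 0.475·4/49 = 0.232.

0.23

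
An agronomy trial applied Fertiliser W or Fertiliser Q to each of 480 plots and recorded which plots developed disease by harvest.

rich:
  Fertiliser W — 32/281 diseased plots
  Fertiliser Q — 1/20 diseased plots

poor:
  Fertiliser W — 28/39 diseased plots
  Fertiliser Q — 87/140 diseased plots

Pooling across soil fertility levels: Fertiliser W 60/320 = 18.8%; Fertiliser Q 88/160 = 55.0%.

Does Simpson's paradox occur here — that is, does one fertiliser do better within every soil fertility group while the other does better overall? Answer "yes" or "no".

Within each soil fertility level (rich 11.4% vs 5.0%; poor 71.8% vs 62.1%), Fertiliser Q has the lower rate every time. Pooled: 18.8% vs 55.0% — Fertiliser W has the lower rate overall. The two comparisons disagree.

yes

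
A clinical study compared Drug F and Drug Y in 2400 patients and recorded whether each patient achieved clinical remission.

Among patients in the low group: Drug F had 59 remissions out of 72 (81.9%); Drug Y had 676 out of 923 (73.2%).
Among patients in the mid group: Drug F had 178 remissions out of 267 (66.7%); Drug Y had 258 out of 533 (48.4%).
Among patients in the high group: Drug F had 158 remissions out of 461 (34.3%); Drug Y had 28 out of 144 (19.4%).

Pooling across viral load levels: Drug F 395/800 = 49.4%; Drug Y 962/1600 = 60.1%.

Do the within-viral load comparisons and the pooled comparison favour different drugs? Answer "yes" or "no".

Within each viral load level (low 81.9% vs 73.2%; mid 66.7% vs 48.4%; high 34.3% vs 19.4%), Drug F has the higher rate every time. Pooled: 49.4% vs 60.1% — Drug Y has the higher rate overall. The two comparisons disagree.

yes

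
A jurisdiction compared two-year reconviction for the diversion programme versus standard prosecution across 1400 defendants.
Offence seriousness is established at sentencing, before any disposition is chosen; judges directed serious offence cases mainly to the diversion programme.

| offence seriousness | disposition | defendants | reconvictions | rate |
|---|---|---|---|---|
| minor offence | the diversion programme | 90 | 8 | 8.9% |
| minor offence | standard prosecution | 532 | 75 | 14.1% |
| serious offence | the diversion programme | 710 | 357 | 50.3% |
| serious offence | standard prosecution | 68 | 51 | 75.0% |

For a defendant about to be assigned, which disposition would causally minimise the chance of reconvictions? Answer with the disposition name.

Here offence seriousness is a common cause — it drives both which disposition a case falls under and the outcome. The crude comparison mixes populations; the stratum-specific rates are the causally relevant ones.
Within each level — minor offence: 8.9% vs 14.1%; serious offence: 50.3% vs 75.0% — the diversion programme is lower every time.

the diversion programme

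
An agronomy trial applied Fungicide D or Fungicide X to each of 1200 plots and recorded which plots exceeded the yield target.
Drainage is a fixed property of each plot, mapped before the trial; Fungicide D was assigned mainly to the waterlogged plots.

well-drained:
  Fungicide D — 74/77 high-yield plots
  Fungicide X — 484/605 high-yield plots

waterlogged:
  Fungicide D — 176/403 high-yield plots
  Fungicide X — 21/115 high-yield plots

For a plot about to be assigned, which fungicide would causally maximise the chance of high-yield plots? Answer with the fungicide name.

The imbalance in field drainage arose from how plots were allocated, not from anything the fungicide did; and field drainage independently affects the outcome. The pooled gap is confounded — condition on field drainage.
Within each level — well-drained: 96.1% vs 80.0%; waterlogged: 43.7% vs 18.3% — Fungicide D is higher every time.

Fungicide D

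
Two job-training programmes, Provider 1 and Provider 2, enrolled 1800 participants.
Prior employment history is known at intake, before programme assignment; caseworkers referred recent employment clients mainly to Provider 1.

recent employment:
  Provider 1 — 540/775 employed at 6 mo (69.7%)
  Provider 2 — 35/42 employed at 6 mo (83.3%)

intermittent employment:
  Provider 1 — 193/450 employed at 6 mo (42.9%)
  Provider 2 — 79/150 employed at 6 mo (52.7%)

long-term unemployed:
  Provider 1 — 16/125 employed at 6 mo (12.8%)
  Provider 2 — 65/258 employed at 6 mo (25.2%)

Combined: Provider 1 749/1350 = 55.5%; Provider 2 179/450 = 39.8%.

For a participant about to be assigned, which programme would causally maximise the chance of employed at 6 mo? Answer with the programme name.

Within every prior employment history level Provider 2 has the higher rate, yet pooled Provider 1 does — Simpson's reversal.
Here prior employment history is a common cause — it drives both which programme a case falls under and the outcome. The crude comparison mixes populations; the stratum-specific rates are the causally relevant ones.
Within each level — recent employment: 69.7% vs 83.3%; intermittent employment: 42.9% vs 52.7%; long-term unemployed: 12.8% vs 25.2% — Provider 2 is higher every time.

Provider 2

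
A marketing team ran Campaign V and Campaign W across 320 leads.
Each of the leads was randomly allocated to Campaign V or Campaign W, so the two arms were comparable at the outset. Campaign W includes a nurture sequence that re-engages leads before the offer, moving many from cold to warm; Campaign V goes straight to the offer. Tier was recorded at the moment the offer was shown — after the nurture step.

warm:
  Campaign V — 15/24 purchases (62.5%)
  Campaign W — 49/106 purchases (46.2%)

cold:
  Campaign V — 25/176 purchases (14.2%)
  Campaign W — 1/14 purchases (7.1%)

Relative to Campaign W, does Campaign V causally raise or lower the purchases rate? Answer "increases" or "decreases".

decreases

Engagement tier lies on the pathway campaign → engagement tier → outcome, so adjusting for it blocks the indirect effect. For the total causal effect of campaign, use the unadjusted pooled rates.
Pooled: Campaign V 20.0% vs Campaign W 41.7%; Campaign W is higher overall.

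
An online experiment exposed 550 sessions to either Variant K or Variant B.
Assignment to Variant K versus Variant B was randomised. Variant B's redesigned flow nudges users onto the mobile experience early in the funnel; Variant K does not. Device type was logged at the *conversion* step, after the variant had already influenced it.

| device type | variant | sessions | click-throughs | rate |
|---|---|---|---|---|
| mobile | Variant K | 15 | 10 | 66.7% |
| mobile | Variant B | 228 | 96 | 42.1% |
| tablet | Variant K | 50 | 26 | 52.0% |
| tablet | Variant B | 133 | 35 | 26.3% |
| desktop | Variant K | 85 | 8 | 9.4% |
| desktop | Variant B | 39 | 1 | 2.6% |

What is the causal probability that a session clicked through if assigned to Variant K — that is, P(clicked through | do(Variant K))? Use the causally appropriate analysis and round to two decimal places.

The stratified and pooled comparisons disagree (Variant K wins within each device type; Variant B wins overall), so the answer turns on the causal role of device type.
Device type is downstream of the variant. One should not condition on a consequence of treatment, so the overall rates are the right comparison.
So P(outcome | do(Variant K)) is just the pooled rate for Variant K: 44/150 = 0.293.

0.29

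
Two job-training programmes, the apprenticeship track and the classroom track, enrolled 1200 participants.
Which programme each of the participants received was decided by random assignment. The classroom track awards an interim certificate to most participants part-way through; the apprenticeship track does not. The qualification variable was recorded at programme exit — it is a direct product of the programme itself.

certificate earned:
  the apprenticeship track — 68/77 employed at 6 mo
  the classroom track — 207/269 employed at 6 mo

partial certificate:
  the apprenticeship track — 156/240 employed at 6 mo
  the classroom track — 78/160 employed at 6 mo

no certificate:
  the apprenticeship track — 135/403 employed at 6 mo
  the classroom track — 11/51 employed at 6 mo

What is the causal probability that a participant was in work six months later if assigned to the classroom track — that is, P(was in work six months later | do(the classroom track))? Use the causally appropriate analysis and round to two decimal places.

0.62

The qualification attained during the programme-specific comparison favours the apprenticeship track throughout, but the pooled figures favour the classroom track. The question is whether to condition on qualification attained during the programme.
Qualification attained during the programme is downstream of the programme. One should not condition on a consequence of treatment, so the overall rates are the right comparison.
So P(outcome | do(the classroom track)) is just the pooled rate for the classroom track: 296/480 = 0.617.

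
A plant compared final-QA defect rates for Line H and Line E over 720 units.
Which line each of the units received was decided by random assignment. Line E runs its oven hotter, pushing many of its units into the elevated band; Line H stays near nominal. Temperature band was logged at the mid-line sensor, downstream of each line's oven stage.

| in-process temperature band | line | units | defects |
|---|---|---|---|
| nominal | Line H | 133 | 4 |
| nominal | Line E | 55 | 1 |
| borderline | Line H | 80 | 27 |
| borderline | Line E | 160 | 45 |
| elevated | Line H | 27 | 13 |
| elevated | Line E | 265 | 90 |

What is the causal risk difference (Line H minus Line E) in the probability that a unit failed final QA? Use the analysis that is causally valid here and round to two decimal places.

-0.10

Line E is lower inside every in-process temperature band stratum but Line H is lower in aggregate. Whether to stratify depends on how in-process temperature band relates to the line.
Stratifying would compare lines among units the lines themselves sorted into in-process temperature band groups — a form of selection on an intermediate. The unconditioned pooled rates give the total causal effect.
The causal difference is the pooled difference: 0.183 − 0.283 = -0.100.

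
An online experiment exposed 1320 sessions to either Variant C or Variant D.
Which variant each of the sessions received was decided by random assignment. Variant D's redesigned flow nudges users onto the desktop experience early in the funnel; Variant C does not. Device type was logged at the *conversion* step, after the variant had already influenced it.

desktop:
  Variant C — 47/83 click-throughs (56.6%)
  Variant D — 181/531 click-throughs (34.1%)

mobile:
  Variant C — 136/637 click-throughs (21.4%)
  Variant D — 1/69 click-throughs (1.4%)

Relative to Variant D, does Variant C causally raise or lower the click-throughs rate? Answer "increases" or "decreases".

Stratifying would compare variants among sessions the variants themselves sorted into device type groups — a form of selection on an intermediate. The unconditioned pooled rates give the total causal effect.
Pooled: Variant C 25.4% vs Variant D 30.3%; Variant D is higher overall.

decreases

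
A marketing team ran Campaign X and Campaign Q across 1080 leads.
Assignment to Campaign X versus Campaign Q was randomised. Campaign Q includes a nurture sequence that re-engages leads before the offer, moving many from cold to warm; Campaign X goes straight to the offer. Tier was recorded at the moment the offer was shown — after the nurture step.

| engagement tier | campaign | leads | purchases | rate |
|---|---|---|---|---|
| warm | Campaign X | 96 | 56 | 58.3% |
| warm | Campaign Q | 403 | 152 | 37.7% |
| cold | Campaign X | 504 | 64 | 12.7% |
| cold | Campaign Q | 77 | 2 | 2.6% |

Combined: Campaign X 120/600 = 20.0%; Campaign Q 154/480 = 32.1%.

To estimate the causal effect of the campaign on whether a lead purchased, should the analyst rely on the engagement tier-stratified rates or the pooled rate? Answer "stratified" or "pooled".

pooled

Within every engagement tier level Campaign X has the higher rate, yet pooled Campaign Q does — Simpson's reversal.
Engagement tier is downstream of the campaign. One should not condition on a consequence of treatment, so the overall rates are the right comparison.
Pooled: Campaign X 20.0% vs Campaign Q 32.1%; Campaign Q is higher overall.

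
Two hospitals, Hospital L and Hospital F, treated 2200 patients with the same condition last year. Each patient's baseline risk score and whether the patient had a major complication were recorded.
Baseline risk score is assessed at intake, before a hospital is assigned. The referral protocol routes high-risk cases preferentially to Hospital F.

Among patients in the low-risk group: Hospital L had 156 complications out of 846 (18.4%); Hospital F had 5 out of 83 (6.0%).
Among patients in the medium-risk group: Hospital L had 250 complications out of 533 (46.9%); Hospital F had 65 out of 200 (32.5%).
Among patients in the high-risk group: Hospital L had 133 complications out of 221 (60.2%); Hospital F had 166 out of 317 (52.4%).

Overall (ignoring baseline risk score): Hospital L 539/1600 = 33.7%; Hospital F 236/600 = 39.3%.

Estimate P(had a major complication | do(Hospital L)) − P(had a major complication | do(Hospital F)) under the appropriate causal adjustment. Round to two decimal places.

Within every baseline risk score level Hospital F has the lower rate, yet pooled Hospital L does — Simpson's reversal.
The imbalance in baseline risk score arose from how patients were allocated, not from anything the hospital did; and baseline risk score independently affects the outcome. The pooled gap is confounded — condition on baseline risk score.
Adjusting over the population distribution of baseline risk score: 0.422·(0.184−0.060) + 0.333·(0.469−0.325) + 0.245·(0.602−0.524) = +0.120.

+0.12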